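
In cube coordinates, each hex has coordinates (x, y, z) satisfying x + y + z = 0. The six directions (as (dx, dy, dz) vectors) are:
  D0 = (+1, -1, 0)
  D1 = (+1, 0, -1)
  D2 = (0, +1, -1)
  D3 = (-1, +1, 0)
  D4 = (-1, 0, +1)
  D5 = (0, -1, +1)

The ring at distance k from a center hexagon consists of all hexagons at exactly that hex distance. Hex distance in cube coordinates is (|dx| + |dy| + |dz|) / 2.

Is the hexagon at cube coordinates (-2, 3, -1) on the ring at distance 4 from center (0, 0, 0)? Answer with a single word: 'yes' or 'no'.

|px - cx| = |-2 - 0| = 2
|py - cy| = |3 - 0| = 3
|pz - cz| = |-1 - 0| = 1
distance = (2+3+1)/2 = 6/2 = 3
radius = 4; distance != radius -> no

Answer: no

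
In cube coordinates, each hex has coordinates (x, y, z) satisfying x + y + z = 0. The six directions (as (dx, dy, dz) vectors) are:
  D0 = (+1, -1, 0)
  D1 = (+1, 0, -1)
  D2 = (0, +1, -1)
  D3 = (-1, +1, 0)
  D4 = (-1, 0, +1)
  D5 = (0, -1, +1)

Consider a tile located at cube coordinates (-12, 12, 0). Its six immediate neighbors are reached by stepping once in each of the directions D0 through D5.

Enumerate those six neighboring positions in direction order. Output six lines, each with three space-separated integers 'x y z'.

Center: (-12, 12, 0). Add each direction:
  D0: (-12, 12, 0) + (1, -1, 0) = (-11, 11, 0)
  D1: (-12, 12, 0) + (1, 0, -1) = (-11, 12, -1)
  D2: (-12, 12, 0) + (0, 1, -1) = (-12, 13, -1)
  D3: (-12, 12, 0) + (-1, 1, 0) = (-13, 13, 0)
  D4: (-12, 12, 0) + (-1, 0, 1) = (-13, 12, 1)
  D5: (-12, 12, 0) + (0, -1, 1) = (-12, 11, 1)

Answer: -11 11 0
-11 12 -1
-12 13 -1
-13 13 0
-13 12 1
-12 11 1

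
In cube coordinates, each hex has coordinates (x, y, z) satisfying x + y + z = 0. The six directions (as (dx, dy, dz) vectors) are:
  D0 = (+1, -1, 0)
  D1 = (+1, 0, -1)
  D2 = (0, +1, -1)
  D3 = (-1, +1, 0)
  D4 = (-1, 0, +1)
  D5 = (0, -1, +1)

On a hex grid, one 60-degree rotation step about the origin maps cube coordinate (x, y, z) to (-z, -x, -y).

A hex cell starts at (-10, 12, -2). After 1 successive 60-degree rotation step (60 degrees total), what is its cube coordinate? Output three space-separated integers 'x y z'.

Start: (-10, 12, -2)
Step 1: (-10, 12, -2) -> (-(-2), -(-10), -(12)) = (2, 10, -12)

Answer: 2 10 -12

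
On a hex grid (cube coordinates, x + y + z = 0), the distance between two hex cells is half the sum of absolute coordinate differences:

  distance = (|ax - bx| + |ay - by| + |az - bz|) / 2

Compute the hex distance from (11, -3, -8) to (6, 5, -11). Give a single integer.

|ax - bx| = |11 - 6| = 5
|ay - by| = |-3 - 5| = 8
|az - bz| = |-8 - (-11)| = 3
distance = (5 + 8 + 3) / 2 = 16 / 2 = 8

Answer: 8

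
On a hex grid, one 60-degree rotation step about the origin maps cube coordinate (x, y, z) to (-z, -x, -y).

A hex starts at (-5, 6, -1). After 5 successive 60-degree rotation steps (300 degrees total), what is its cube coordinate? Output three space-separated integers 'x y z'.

Answer: -6 1 5

Derivation:
Start: (-5, 6, -1)
Step 1: (-5, 6, -1) -> (-(-1), -(-5), -(6)) = (1, 5, -6)
Step 2: (1, 5, -6) -> (-(-6), -(1), -(5)) = (6, -1, -5)
Step 3: (6, -1, -5) -> (-(-5), -(6), -(-1)) = (5, -6, 1)
Step 4: (5, -6, 1) -> (-(1), -(5), -(-6)) = (-1, -5, 6)
Step 5: (-1, -5, 6) -> (-(6), -(-1), -(-5)) = (-6, 1, 5)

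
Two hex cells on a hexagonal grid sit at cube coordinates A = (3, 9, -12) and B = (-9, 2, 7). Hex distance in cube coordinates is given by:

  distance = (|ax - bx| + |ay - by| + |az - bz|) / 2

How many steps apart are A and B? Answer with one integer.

|ax - bx| = |3 - (-9)| = 12
|ay - by| = |9 - 2| = 7
|az - bz| = |-12 - 7| = 19
distance = (12 + 7 + 19) / 2 = 38 / 2 = 19

Answer: 19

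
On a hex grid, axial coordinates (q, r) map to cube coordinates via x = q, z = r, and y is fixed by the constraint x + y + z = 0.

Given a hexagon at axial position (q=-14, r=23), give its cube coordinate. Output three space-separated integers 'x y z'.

Answer: -14 -9 23

Derivation:
x = q = -14
z = r = 23
y = -x - z = -(-14) - (23) = -9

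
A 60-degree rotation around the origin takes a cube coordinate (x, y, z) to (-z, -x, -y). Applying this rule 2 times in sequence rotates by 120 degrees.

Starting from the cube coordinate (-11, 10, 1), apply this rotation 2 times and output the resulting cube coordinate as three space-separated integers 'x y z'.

Start: (-11, 10, 1)
Step 1: (-11, 10, 1) -> (-(1), -(-11), -(10)) = (-1, 11, -10)
Step 2: (-1, 11, -10) -> (-(-10), -(-1), -(11)) = (10, 1, -11)

Answer: 10 1 -11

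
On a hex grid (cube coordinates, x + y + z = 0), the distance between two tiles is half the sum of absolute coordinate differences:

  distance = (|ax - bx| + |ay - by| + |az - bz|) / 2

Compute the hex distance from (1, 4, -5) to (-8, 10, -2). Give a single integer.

|ax - bx| = |1 - (-8)| = 9
|ay - by| = |4 - 10| = 6
|az - bz| = |-5 - (-2)| = 3
distance = (9 + 6 + 3) / 2 = 18 / 2 = 9

Answer: 9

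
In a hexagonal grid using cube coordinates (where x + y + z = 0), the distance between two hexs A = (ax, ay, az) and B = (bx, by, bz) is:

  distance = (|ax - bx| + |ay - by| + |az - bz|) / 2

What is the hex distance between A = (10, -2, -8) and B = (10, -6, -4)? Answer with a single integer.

Answer: 4

Derivation:
|ax - bx| = |10 - 10| = 0
|ay - by| = |-2 - (-6)| = 4
|az - bz| = |-8 - (-4)| = 4
distance = (0 + 4 + 4) / 2 = 8 / 2 = 4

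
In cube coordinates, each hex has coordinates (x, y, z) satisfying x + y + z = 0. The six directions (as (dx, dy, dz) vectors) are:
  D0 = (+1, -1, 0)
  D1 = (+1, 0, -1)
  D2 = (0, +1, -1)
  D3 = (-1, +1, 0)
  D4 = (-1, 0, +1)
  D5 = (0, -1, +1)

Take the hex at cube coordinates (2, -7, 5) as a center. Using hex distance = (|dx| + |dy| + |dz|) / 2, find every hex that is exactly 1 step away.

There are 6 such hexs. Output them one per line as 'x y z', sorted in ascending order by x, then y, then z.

Answer: 1 -7 6
1 -6 5
2 -8 6
2 -6 4
3 -8 5
3 -7 4

Derivation:
Walk ring at distance 1 from (2, -7, 5):
Start at center + D4*1 = (1, -7, 6)
  hex 0: (1, -7, 6)
  hex 1: (2, -8, 6)
  hex 2: (3, -8, 5)
  hex 3: (3, -7, 4)
  hex 4: (2, -6, 4)
  hex 5: (1, -6, 5)
Sorted: 6 hexes.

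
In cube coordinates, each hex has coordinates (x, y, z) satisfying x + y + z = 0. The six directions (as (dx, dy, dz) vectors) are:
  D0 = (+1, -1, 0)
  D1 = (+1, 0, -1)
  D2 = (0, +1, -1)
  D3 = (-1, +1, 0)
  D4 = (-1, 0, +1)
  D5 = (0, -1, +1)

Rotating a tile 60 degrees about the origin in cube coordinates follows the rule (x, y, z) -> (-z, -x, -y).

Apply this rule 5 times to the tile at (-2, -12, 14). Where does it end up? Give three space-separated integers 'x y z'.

Start: (-2, -12, 14)
Step 1: (-2, -12, 14) -> (-(14), -(-2), -(-12)) = (-14, 2, 12)
Step 2: (-14, 2, 12) -> (-(12), -(-14), -(2)) = (-12, 14, -2)
Step 3: (-12, 14, -2) -> (-(-2), -(-12), -(14)) = (2, 12, -14)
Step 4: (2, 12, -14) -> (-(-14), -(2), -(12)) = (14, -2, -12)
Step 5: (14, -2, -12) -> (-(-12), -(14), -(-2)) = (12, -14, 2)

Answer: 12 -14 2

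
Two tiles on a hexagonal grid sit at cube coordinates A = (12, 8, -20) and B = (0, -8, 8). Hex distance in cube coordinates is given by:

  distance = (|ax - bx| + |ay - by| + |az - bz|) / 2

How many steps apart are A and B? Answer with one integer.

Answer: 28

Derivation:
|ax - bx| = |12 - 0| = 12
|ay - by| = |8 - (-8)| = 16
|az - bz| = |-20 - 8| = 28
distance = (12 + 16 + 28) / 2 = 56 / 2 = 28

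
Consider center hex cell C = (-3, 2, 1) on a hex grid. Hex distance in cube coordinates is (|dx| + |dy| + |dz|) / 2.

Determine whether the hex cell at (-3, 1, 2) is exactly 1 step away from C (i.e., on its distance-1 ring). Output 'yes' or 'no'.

Answer: yes

Derivation:
|px - cx| = |-3 - (-3)| = 0
|py - cy| = |1 - 2| = 1
|pz - cz| = |2 - 1| = 1
distance = (0+1+1)/2 = 2/2 = 1
radius = 1; distance == radius -> yes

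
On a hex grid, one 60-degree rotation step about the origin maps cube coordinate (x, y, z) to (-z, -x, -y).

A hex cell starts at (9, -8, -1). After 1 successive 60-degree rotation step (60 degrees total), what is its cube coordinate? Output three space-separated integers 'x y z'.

Start: (9, -8, -1)
Step 1: (9, -8, -1) -> (-(-1), -(9), -(-8)) = (1, -9, 8)

Answer: 1 -9 8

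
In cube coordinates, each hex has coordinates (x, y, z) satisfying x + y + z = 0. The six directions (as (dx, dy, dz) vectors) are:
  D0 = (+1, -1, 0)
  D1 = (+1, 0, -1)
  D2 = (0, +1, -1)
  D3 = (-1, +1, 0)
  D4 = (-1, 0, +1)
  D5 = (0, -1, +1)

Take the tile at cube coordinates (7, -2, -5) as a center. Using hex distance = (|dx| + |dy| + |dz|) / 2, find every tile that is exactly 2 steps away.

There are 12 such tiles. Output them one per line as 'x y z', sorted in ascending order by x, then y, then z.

Answer: 5 -2 -3
5 -1 -4
5 0 -5
6 -3 -3
6 0 -6
7 -4 -3
7 0 -7
8 -4 -4
8 -1 -7
9 -4 -5
9 -3 -6
9 -2 -7

Derivation:
Walk ring at distance 2 from (7, -2, -5):
Start at center + D4*2 = (5, -2, -3)
  hex 0: (5, -2, -3)
  hex 1: (6, -3, -3)
  hex 2: (7, -4, -3)
  hex 3: (8, -4, -4)
  hex 4: (9, -4, -5)
  hex 5: (9, -3, -6)
  hex 6: (9, -2, -7)
  hex 7: (8, -1, -7)
  hex 8: (7, 0, -7)
  hex 9: (6, 0, -6)
  hex 10: (5, 0, -5)
  hex 11: (5, -1, -4)
Sorted: 12 hexes.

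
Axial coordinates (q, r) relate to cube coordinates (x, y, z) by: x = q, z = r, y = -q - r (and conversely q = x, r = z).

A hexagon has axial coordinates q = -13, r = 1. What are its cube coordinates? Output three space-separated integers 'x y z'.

Answer: -13 12 1

Derivation:
x = q = -13
z = r = 1
y = -x - z = -(-13) - (1) = 12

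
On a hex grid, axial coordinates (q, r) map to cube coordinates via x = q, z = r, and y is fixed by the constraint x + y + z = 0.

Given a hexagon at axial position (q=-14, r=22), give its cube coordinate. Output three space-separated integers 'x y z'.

Answer: -14 -8 22

Derivation:
x = q = -14
z = r = 22
y = -x - z = -(-14) - (22) = -8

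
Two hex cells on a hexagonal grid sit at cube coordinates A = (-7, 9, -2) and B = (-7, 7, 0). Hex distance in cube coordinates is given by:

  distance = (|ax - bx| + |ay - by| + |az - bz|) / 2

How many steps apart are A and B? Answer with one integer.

|ax - bx| = |-7 - (-7)| = 0
|ay - by| = |9 - 7| = 2
|az - bz| = |-2 - 0| = 2
distance = (0 + 2 + 2) / 2 = 4 / 2 = 2

Answer: 2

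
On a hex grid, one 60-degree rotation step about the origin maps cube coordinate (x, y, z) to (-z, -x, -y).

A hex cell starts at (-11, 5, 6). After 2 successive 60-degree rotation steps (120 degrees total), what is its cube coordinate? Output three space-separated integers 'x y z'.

Answer: 5 6 -11

Derivation:
Start: (-11, 5, 6)
Step 1: (-11, 5, 6) -> (-(6), -(-11), -(5)) = (-6, 11, -5)
Step 2: (-6, 11, -5) -> (-(-5), -(-6), -(11)) = (5, 6, -11)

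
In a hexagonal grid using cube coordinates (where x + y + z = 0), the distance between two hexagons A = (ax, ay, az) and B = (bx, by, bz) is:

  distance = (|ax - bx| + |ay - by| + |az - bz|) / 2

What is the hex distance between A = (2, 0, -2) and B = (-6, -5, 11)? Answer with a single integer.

|ax - bx| = |2 - (-6)| = 8
|ay - by| = |0 - (-5)| = 5
|az - bz| = |-2 - 11| = 13
distance = (8 + 5 + 13) / 2 = 26 / 2 = 13

Answer: 13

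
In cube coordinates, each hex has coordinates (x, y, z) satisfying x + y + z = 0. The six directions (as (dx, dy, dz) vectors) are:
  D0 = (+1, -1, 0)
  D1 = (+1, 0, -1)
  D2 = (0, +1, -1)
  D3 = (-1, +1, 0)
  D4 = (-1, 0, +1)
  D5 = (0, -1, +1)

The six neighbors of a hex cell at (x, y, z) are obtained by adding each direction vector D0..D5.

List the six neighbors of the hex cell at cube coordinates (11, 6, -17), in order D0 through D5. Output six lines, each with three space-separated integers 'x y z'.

Center: (11, 6, -17). Add each direction:
  D0: (11, 6, -17) + (1, -1, 0) = (12, 5, -17)
  D1: (11, 6, -17) + (1, 0, -1) = (12, 6, -18)
  D2: (11, 6, -17) + (0, 1, -1) = (11, 7, -18)
  D3: (11, 6, -17) + (-1, 1, 0) = (10, 7, -17)
  D4: (11, 6, -17) + (-1, 0, 1) = (10, 6, -16)
  D5: (11, 6, -17) + (0, -1, 1) = (11, 5, -16)

Answer: 12 5 -17
12 6 -18
11 7 -18
10 7 -17
10 6 -16
11 5 -16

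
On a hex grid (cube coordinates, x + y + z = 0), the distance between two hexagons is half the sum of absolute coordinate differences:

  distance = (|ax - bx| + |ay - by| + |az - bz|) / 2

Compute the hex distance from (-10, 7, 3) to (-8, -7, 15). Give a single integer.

Answer: 14

Derivation:
|ax - bx| = |-10 - (-8)| = 2
|ay - by| = |7 - (-7)| = 14
|az - bz| = |3 - 15| = 12
distance = (2 + 14 + 12) / 2 = 28 / 2 = 14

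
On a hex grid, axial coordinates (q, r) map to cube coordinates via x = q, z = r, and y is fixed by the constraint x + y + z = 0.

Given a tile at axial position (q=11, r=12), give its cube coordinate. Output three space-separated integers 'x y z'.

Answer: 11 -23 12

Derivation:
x = q = 11
z = r = 12
y = -x - z = -(11) - (12) = -23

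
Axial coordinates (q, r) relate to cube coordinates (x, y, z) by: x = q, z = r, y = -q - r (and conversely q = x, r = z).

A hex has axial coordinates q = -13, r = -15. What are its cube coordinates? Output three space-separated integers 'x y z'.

x = q = -13
z = r = -15
y = -x - z = -(-13) - (-15) = 28

Answer: -13 28 -15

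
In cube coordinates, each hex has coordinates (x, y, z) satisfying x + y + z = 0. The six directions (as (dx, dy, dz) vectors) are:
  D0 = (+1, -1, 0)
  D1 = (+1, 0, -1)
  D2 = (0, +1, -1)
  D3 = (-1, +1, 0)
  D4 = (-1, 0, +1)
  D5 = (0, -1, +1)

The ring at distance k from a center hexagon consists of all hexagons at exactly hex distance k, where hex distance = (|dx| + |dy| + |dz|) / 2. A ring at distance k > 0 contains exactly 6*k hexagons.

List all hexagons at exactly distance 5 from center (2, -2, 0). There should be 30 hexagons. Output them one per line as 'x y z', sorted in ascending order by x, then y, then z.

Answer: -3 -2 5
-3 -1 4
-3 0 3
-3 1 2
-3 2 1
-3 3 0
-2 -3 5
-2 3 -1
-1 -4 5
-1 3 -2
0 -5 5
0 3 -3
1 -6 5
1 3 -4
2 -7 5
2 3 -5
3 -7 4
3 2 -5
4 -7 3
4 1 -5
5 -7 2
5 0 -5
6 -7 1
6 -1 -5
7 -7 0
7 -6 -1
7 -5 -2
7 -4 -3
7 -3 -4
7 -2 -5

Derivation:
Walk ring at distance 5 from (2, -2, 0):
Start at center + D4*5 = (-3, -2, 5)
  hex 0: (-3, -2, 5)
  hex 1: (-2, -3, 5)
  hex 2: (-1, -4, 5)
  hex 3: (0, -5, 5)
  hex 4: (1, -6, 5)
  hex 5: (2, -7, 5)
  hex 6: (3, -7, 4)
  hex 7: (4, -7, 3)
  hex 8: (5, -7, 2)
  hex 9: (6, -7, 1)
  hex 10: (7, -7, 0)
  hex 11: (7, -6, -1)
  hex 12: (7, -5, -2)
  hex 13: (7, -4, -3)
  hex 14: (7, -3, -4)
  hex 15: (7, -2, -5)
  hex 16: (6, -1, -5)
  hex 17: (5, 0, -5)
  hex 18: (4, 1, -5)
  hex 19: (3, 2, -5)
  hex 20: (2, 3, -5)
  hex 21: (1, 3, -4)
  hex 22: (0, 3, -3)
  hex 23: (-1, 3, -2)
  hex 24: (-2, 3, -1)
  hex 25: (-3, 3, 0)
  hex 26: (-3, 2, 1)
  hex 27: (-3, 1, 2)
  hex 28: (-3, 0, 3)
  hex 29: (-3, -1, 4)
Sorted: 30 hexes.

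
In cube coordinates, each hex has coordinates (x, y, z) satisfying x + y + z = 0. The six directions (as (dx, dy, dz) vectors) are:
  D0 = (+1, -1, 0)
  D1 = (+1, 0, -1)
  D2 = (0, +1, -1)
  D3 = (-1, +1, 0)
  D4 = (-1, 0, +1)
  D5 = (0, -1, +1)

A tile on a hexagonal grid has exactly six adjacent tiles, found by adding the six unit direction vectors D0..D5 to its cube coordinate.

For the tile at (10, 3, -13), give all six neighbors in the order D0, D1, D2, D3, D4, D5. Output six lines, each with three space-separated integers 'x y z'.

Answer: 11 2 -13
11 3 -14
10 4 -14
9 4 -13
9 3 -12
10 2 -12

Derivation:
Center: (10, 3, -13). Add each direction:
  D0: (10, 3, -13) + (1, -1, 0) = (11, 2, -13)
  D1: (10, 3, -13) + (1, 0, -1) = (11, 3, -14)
  D2: (10, 3, -13) + (0, 1, -1) = (10, 4, -14)
  D3: (10, 3, -13) + (-1, 1, 0) = (9, 4, -13)
  D4: (10, 3, -13) + (-1, 0, 1) = (9, 3, -12)
  D5: (10, 3, -13) + (0, -1, 1) = (10, 2, -12)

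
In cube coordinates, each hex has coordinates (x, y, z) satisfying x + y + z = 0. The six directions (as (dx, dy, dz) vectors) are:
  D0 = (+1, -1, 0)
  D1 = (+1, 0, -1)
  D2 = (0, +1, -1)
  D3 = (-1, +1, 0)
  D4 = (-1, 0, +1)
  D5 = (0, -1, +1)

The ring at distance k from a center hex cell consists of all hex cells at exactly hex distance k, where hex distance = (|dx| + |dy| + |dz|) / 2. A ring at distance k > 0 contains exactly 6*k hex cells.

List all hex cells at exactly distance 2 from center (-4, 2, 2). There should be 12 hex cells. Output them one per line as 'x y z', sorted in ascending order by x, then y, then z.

Walk ring at distance 2 from (-4, 2, 2):
Start at center + D4*2 = (-6, 2, 4)
  hex 0: (-6, 2, 4)
  hex 1: (-5, 1, 4)
  hex 2: (-4, 0, 4)
  hex 3: (-3, 0, 3)
  hex 4: (-2, 0, 2)
  hex 5: (-2, 1, 1)
  hex 6: (-2, 2, 0)
  hex 7: (-3, 3, 0)
  hex 8: (-4, 4, 0)
  hex 9: (-5, 4, 1)
  hex 10: (-6, 4, 2)
  hex 11: (-6, 3, 3)
Sorted: 12 hexes.

Answer: -6 2 4
-6 3 3
-6 4 2
-5 1 4
-5 4 1
-4 0 4
-4 4 0
-3 0 3
-3 3 0
-2 0 2
-2 1 1
-2 2 0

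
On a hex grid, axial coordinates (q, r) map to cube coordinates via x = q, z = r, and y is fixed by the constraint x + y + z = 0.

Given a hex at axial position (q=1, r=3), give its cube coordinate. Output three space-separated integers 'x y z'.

Answer: 1 -4 3

Derivation:
x = q = 1
z = r = 3
y = -x - z = -(1) - (3) = -4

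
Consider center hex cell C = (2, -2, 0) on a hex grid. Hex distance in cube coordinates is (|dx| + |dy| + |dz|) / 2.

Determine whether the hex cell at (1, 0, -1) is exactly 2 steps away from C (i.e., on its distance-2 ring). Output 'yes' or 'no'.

|px - cx| = |1 - 2| = 1
|py - cy| = |0 - (-2)| = 2
|pz - cz| = |-1 - 0| = 1
distance = (1+2+1)/2 = 4/2 = 2
radius = 2; distance == radius -> yes

Answer: yes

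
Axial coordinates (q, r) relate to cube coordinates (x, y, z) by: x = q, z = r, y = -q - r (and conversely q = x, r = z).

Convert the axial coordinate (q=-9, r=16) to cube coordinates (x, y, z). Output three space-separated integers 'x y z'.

Answer: -9 -7 16

Derivation:
x = q = -9
z = r = 16
y = -x - z = -(-9) - (16) = -7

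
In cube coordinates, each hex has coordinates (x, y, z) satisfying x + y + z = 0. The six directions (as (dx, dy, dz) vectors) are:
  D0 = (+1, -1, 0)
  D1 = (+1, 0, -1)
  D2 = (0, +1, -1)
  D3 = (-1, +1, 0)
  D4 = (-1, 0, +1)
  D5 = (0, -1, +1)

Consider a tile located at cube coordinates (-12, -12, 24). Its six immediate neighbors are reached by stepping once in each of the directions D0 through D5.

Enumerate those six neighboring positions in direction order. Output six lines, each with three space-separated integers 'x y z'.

Center: (-12, -12, 24). Add each direction:
  D0: (-12, -12, 24) + (1, -1, 0) = (-11, -13, 24)
  D1: (-12, -12, 24) + (1, 0, -1) = (-11, -12, 23)
  D2: (-12, -12, 24) + (0, 1, -1) = (-12, -11, 23)
  D3: (-12, -12, 24) + (-1, 1, 0) = (-13, -11, 24)
  D4: (-12, -12, 24) + (-1, 0, 1) = (-13, -12, 25)
  D5: (-12, -12, 24) + (0, -1, 1) = (-12, -13, 25)

Answer: -11 -13 24
-11 -12 23
-12 -11 23
-13 -11 24
-13 -12 25
-12 -13 25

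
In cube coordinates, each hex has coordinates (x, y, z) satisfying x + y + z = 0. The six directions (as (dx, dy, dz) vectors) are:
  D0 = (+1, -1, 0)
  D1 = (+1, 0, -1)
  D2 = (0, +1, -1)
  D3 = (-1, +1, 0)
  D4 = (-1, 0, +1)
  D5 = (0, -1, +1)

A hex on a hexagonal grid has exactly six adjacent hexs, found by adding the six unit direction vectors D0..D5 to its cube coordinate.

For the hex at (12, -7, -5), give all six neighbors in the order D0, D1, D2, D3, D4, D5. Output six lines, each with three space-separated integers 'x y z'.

Center: (12, -7, -5). Add each direction:
  D0: (12, -7, -5) + (1, -1, 0) = (13, -8, -5)
  D1: (12, -7, -5) + (1, 0, -1) = (13, -7, -6)
  D2: (12, -7, -5) + (0, 1, -1) = (12, -6, -6)
  D3: (12, -7, -5) + (-1, 1, 0) = (11, -6, -5)
  D4: (12, -7, -5) + (-1, 0, 1) = (11, -7, -4)
  D5: (12, -7, -5) + (0, -1, 1) = (12, -8, -4)

Answer: 13 -8 -5
13 -7 -6
12 -6 -6
11 -6 -5
11 -7 -4
12 -8 -4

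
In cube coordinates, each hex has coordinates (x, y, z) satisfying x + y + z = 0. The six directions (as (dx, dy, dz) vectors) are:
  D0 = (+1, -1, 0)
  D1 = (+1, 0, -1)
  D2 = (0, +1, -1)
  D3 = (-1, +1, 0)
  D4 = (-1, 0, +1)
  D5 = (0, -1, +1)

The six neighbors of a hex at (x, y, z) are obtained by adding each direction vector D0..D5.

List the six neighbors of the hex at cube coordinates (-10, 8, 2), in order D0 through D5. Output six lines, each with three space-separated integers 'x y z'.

Center: (-10, 8, 2). Add each direction:
  D0: (-10, 8, 2) + (1, -1, 0) = (-9, 7, 2)
  D1: (-10, 8, 2) + (1, 0, -1) = (-9, 8, 1)
  D2: (-10, 8, 2) + (0, 1, -1) = (-10, 9, 1)
  D3: (-10, 8, 2) + (-1, 1, 0) = (-11, 9, 2)
  D4: (-10, 8, 2) + (-1, 0, 1) = (-11, 8, 3)
  D5: (-10, 8, 2) + (0, -1, 1) = (-10, 7, 3)

Answer: -9 7 2
-9 8 1
-10 9 1
-11 9 2
-11 8 3
-10 7 3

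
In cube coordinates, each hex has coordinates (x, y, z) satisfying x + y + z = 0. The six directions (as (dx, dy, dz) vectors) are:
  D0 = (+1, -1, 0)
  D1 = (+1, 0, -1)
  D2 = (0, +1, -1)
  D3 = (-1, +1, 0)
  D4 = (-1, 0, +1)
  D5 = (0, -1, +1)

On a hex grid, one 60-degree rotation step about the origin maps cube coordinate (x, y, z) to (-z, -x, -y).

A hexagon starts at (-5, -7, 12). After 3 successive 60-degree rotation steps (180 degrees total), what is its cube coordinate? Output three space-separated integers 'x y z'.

Start: (-5, -7, 12)
Step 1: (-5, -7, 12) -> (-(12), -(-5), -(-7)) = (-12, 5, 7)
Step 2: (-12, 5, 7) -> (-(7), -(-12), -(5)) = (-7, 12, -5)
Step 3: (-7, 12, -5) -> (-(-5), -(-7), -(12)) = (5, 7, -12)

Answer: 5 7 -12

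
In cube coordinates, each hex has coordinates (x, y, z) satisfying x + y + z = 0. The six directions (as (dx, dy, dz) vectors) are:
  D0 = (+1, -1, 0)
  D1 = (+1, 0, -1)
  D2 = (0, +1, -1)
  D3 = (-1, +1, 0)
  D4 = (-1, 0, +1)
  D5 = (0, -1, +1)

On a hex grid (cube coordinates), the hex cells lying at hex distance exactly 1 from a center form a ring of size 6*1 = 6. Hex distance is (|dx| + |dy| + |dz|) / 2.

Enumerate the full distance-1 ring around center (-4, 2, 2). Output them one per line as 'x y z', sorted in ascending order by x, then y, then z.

Answer: -5 2 3
-5 3 2
-4 1 3
-4 3 1
-3 1 2
-3 2 1

Derivation:
Walk ring at distance 1 from (-4, 2, 2):
Start at center + D4*1 = (-5, 2, 3)
  hex 0: (-5, 2, 3)
  hex 1: (-4, 1, 3)
  hex 2: (-3, 1, 2)
  hex 3: (-3, 2, 1)
  hex 4: (-4, 3, 1)
  hex 5: (-5, 3, 2)
Sorted: 6 hexes.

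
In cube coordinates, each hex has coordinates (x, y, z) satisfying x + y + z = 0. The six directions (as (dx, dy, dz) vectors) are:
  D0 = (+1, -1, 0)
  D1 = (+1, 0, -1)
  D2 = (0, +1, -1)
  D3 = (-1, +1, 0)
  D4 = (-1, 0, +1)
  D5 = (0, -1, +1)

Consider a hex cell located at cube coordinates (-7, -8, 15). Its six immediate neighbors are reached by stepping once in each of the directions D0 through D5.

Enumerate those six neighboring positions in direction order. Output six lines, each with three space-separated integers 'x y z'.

Center: (-7, -8, 15). Add each direction:
  D0: (-7, -8, 15) + (1, -1, 0) = (-6, -9, 15)
  D1: (-7, -8, 15) + (1, 0, -1) = (-6, -8, 14)
  D2: (-7, -8, 15) + (0, 1, -1) = (-7, -7, 14)
  D3: (-7, -8, 15) + (-1, 1, 0) = (-8, -7, 15)
  D4: (-7, -8, 15) + (-1, 0, 1) = (-8, -8, 16)
  D5: (-7, -8, 15) + (0, -1, 1) = (-7, -9, 16)

Answer: -6 -9 15
-6 -8 14
-7 -7 14
-8 -7 15
-8 -8 16
-7 -9 16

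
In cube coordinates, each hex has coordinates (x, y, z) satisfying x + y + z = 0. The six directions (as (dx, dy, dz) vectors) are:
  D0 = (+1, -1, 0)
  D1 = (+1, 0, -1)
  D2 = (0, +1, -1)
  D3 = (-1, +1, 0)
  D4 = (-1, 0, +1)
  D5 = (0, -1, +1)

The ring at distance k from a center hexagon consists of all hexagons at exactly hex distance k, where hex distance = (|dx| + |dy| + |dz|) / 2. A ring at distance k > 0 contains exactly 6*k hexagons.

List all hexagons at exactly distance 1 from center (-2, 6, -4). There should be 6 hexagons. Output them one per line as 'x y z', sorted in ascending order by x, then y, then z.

Walk ring at distance 1 from (-2, 6, -4):
Start at center + D4*1 = (-3, 6, -3)
  hex 0: (-3, 6, -3)
  hex 1: (-2, 5, -3)
  hex 2: (-1, 5, -4)
  hex 3: (-1, 6, -5)
  hex 4: (-2, 7, -5)
  hex 5: (-3, 7, -4)
Sorted: 6 hexes.

Answer: -3 6 -3
-3 7 -4
-2 5 -3
-2 7 -5
-1 5 -4
-1 6 -5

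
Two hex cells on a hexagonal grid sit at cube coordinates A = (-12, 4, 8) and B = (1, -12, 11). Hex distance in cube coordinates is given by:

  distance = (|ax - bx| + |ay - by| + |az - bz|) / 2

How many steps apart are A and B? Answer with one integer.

Answer: 16

Derivation:
|ax - bx| = |-12 - 1| = 13
|ay - by| = |4 - (-12)| = 16
|az - bz| = |8 - 11| = 3
distance = (13 + 16 + 3) / 2 = 32 / 2 = 16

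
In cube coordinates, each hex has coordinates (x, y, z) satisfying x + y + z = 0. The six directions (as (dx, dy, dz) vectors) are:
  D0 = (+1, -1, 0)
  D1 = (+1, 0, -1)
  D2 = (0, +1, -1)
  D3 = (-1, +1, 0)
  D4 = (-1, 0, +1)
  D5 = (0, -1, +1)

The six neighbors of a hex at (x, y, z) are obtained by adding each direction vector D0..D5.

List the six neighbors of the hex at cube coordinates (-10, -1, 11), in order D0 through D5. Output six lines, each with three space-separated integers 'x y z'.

Answer: -9 -2 11
-9 -1 10
-10 0 10
-11 0 11
-11 -1 12
-10 -2 12

Derivation:
Center: (-10, -1, 11). Add each direction:
  D0: (-10, -1, 11) + (1, -1, 0) = (-9, -2, 11)
  D1: (-10, -1, 11) + (1, 0, -1) = (-9, -1, 10)
  D2: (-10, -1, 11) + (0, 1, -1) = (-10, 0, 10)
  D3: (-10, -1, 11) + (-1, 1, 0) = (-11, 0, 11)
  D4: (-10, -1, 11) + (-1, 0, 1) = (-11, -1, 12)
  D5: (-10, -1, 11) + (0, -1, 1) = (-10, -2, 12)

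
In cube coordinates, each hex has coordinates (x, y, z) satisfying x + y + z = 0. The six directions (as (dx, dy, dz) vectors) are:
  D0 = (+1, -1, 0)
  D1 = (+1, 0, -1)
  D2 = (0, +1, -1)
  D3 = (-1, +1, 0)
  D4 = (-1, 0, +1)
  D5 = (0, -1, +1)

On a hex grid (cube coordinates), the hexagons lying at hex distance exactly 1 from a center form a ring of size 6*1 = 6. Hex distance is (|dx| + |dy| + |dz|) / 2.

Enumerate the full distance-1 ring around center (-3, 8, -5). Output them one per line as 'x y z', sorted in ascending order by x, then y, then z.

Walk ring at distance 1 from (-3, 8, -5):
Start at center + D4*1 = (-4, 8, -4)
  hex 0: (-4, 8, -4)
  hex 1: (-3, 7, -4)
  hex 2: (-2, 7, -5)
  hex 3: (-2, 8, -6)
  hex 4: (-3, 9, -6)
  hex 5: (-4, 9, -5)
Sorted: 6 hexes.

Answer: -4 8 -4
-4 9 -5
-3 7 -4
-3 9 -6
-2 7 -5
-2 8 -6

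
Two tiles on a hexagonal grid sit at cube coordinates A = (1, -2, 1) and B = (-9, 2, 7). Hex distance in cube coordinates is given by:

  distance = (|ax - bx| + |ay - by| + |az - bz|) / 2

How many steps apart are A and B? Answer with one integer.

Answer: 10

Derivation:
|ax - bx| = |1 - (-9)| = 10
|ay - by| = |-2 - 2| = 4
|az - bz| = |1 - 7| = 6
distance = (10 + 4 + 6) / 2 = 20 / 2 = 10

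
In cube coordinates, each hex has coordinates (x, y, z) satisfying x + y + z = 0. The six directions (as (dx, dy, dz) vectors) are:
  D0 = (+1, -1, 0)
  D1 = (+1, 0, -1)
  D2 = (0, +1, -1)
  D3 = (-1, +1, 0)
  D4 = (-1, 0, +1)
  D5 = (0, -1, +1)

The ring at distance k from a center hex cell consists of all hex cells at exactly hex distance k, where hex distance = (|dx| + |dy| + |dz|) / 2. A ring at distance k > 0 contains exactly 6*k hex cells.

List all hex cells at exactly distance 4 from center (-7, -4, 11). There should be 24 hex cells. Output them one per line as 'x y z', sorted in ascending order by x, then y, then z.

Walk ring at distance 4 from (-7, -4, 11):
Start at center + D4*4 = (-11, -4, 15)
  hex 0: (-11, -4, 15)
  hex 1: (-10, -5, 15)
  hex 2: (-9, -6, 15)
  hex 3: (-8, -7, 15)
  hex 4: (-7, -8, 15)
  hex 5: (-6, -8, 14)
  hex 6: (-5, -8, 13)
  hex 7: (-4, -8, 12)
  hex 8: (-3, -8, 11)
  hex 9: (-3, -7, 10)
  hex 10: (-3, -6, 9)
  hex 11: (-3, -5, 8)
  hex 12: (-3, -4, 7)
  hex 13: (-4, -3, 7)
  hex 14: (-5, -2, 7)
  hex 15: (-6, -1, 7)
  hex 16: (-7, 0, 7)
  hex 17: (-8, 0, 8)
  hex 18: (-9, 0, 9)
  hex 19: (-10, 0, 10)
  hex 20: (-11, 0, 11)
  hex 21: (-11, -1, 12)
  hex 22: (-11, -2, 13)
  hex 23: (-11, -3, 14)
Sorted: 24 hexes.

Answer: -11 -4 15
-11 -3 14
-11 -2 13
-11 -1 12
-11 0 11
-10 -5 15
-10 0 10
-9 -6 15
-9 0 9
-8 -7 15
-8 0 8
-7 -8 15
-7 0 7
-6 -8 14
-6 -1 7
-5 -8 13
-5 -2 7
-4 -8 12
-4 -3 7
-3 -8 11
-3 -7 10
-3 -6 9
-3 -5 8
-3 -4 7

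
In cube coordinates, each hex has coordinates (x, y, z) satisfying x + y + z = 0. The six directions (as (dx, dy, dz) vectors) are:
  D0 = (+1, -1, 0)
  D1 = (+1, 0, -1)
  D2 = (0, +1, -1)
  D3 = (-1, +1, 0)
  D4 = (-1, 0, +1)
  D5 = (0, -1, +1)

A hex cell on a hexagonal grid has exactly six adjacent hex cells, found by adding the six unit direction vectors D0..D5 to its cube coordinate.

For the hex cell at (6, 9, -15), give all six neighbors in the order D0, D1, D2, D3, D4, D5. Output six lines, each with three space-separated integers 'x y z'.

Answer: 7 8 -15
7 9 -16
6 10 -16
5 10 -15
5 9 -14
6 8 -14

Derivation:
Center: (6, 9, -15). Add each direction:
  D0: (6, 9, -15) + (1, -1, 0) = (7, 8, -15)
  D1: (6, 9, -15) + (1, 0, -1) = (7, 9, -16)
  D2: (6, 9, -15) + (0, 1, -1) = (6, 10, -16)
  D3: (6, 9, -15) + (-1, 1, 0) = (5, 10, -15)
  D4: (6, 9, -15) + (-1, 0, 1) = (5, 9, -14)
  D5: (6, 9, -15) + (0, -1, 1) = (6, 8, -14)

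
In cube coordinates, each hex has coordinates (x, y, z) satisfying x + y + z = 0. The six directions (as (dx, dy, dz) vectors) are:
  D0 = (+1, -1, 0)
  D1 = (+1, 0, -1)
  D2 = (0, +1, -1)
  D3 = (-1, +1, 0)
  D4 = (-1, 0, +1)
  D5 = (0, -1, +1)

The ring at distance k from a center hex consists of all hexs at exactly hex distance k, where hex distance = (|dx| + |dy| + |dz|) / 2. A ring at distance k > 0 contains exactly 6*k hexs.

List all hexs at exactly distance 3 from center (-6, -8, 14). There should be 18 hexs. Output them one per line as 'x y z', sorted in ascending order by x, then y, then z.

Walk ring at distance 3 from (-6, -8, 14):
Start at center + D4*3 = (-9, -8, 17)
  hex 0: (-9, -8, 17)
  hex 1: (-8, -9, 17)
  hex 2: (-7, -10, 17)
  hex 3: (-6, -11, 17)
  hex 4: (-5, -11, 16)
  hex 5: (-4, -11, 15)
  hex 6: (-3, -11, 14)
  hex 7: (-3, -10, 13)
  hex 8: (-3, -9, 12)
  hex 9: (-3, -8, 11)
  hex 10: (-4, -7, 11)
  hex 11: (-5, -6, 11)
  hex 12: (-6, -5, 11)
  hex 13: (-7, -5, 12)
  hex 14: (-8, -5, 13)
  hex 15: (-9, -5, 14)
  hex 16: (-9, -6, 15)
  hex 17: (-9, -7, 16)
Sorted: 18 hexes.

Answer: -9 -8 17
-9 -7 16
-9 -6 15
-9 -5 14
-8 -9 17
-8 -5 13
-7 -10 17
-7 -5 12
-6 -11 17
-6 -5 11
-5 -11 16
-5 -6 11
-4 -11 15
-4 -7 11
-3 -11 14
-3 -10 13
-3 -9 12
-3 -8 11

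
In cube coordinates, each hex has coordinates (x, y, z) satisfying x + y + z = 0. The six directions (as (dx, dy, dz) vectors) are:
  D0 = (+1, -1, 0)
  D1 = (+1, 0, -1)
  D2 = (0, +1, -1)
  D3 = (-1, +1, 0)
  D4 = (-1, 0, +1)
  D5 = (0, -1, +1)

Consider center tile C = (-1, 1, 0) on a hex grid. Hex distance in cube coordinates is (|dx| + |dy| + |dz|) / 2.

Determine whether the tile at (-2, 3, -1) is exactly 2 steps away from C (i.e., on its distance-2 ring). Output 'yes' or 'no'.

Answer: yes

Derivation:
|px - cx| = |-2 - (-1)| = 1
|py - cy| = |3 - 1| = 2
|pz - cz| = |-1 - 0| = 1
distance = (1+2+1)/2 = 4/2 = 2
radius = 2; distance == radius -> yes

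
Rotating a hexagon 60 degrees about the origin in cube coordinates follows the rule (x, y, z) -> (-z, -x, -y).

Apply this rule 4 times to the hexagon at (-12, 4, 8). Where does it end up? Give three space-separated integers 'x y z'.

Answer: 8 -12 4

Derivation:
Start: (-12, 4, 8)
Step 1: (-12, 4, 8) -> (-(8), -(-12), -(4)) = (-8, 12, -4)
Step 2: (-8, 12, -4) -> (-(-4), -(-8), -(12)) = (4, 8, -12)
Step 3: (4, 8, -12) -> (-(-12), -(4), -(8)) = (12, -4, -8)
Step 4: (12, -4, -8) -> (-(-8), -(12), -(-4)) = (8, -12, 4)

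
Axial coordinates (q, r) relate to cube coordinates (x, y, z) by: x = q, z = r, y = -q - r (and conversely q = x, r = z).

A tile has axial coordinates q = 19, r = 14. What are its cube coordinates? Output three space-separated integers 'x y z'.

x = q = 19
z = r = 14
y = -x - z = -(19) - (14) = -33

Answer: 19 -33 14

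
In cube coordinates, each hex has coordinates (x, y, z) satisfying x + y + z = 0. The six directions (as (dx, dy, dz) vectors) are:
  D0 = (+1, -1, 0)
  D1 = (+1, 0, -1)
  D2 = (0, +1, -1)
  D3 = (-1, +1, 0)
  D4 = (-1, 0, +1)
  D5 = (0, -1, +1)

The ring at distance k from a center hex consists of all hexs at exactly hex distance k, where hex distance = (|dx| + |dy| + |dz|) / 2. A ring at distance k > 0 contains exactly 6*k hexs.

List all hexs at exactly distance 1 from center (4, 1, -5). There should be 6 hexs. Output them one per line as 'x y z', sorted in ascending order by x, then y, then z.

Walk ring at distance 1 from (4, 1, -5):
Start at center + D4*1 = (3, 1, -4)
  hex 0: (3, 1, -4)
  hex 1: (4, 0, -4)
  hex 2: (5, 0, -5)
  hex 3: (5, 1, -6)
  hex 4: (4, 2, -6)
  hex 5: (3, 2, -5)
Sorted: 6 hexes.

Answer: 3 1 -4
3 2 -5
4 0 -4
4 2 -6
5 0 -5
5 1 -6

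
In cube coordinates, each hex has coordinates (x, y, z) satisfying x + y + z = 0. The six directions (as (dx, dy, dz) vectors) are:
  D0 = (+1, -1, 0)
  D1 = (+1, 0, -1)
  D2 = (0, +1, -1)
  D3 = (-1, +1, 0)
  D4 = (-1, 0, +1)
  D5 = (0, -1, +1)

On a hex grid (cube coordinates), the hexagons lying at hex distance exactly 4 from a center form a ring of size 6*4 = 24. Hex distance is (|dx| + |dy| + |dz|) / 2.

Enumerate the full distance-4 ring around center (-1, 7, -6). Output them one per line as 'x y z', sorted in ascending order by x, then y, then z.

Walk ring at distance 4 from (-1, 7, -6):
Start at center + D4*4 = (-5, 7, -2)
  hex 0: (-5, 7, -2)
  hex 1: (-4, 6, -2)
  hex 2: (-3, 5, -2)
  hex 3: (-2, 4, -2)
  hex 4: (-1, 3, -2)
  hex 5: (0, 3, -3)
  hex 6: (1, 3, -4)
  hex 7: (2, 3, -5)
  hex 8: (3, 3, -6)
  hex 9: (3, 4, -7)
  hex 10: (3, 5, -8)
  hex 11: (3, 6, -9)
  hex 12: (3, 7, -10)
  hex 13: (2, 8, -10)
  hex 14: (1, 9, -10)
  hex 15: (0, 10, -10)
  hex 16: (-1, 11, -10)
  hex 17: (-2, 11, -9)
  hex 18: (-3, 11, -8)
  hex 19: (-4, 11, -7)
  hex 20: (-5, 11, -6)
  hex 21: (-5, 10, -5)
  hex 22: (-5, 9, -4)
  hex 23: (-5, 8, -3)
Sorted: 24 hexes.

Answer: -5 7 -2
-5 8 -3
-5 9 -4
-5 10 -5
-5 11 -6
-4 6 -2
-4 11 -7
-3 5 -2
-3 11 -8
-2 4 -2
-2 11 -9
-1 3 -2
-1 11 -10
0 3 -3
0 10 -10
1 3 -4
1 9 -10
2 3 -5
2 8 -10
3 3 -6
3 4 -7
3 5 -8
3 6 -9
3 7 -10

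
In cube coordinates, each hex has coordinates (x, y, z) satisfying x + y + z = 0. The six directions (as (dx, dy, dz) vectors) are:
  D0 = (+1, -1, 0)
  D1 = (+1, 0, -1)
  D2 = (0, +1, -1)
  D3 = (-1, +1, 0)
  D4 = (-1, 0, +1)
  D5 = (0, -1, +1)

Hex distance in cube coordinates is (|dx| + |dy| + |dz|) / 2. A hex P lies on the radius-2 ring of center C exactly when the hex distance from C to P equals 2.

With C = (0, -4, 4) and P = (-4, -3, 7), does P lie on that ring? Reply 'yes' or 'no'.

|px - cx| = |-4 - 0| = 4
|py - cy| = |-3 - (-4)| = 1
|pz - cz| = |7 - 4| = 3
distance = (4+1+3)/2 = 8/2 = 4
radius = 2; distance != radius -> no

Answer: no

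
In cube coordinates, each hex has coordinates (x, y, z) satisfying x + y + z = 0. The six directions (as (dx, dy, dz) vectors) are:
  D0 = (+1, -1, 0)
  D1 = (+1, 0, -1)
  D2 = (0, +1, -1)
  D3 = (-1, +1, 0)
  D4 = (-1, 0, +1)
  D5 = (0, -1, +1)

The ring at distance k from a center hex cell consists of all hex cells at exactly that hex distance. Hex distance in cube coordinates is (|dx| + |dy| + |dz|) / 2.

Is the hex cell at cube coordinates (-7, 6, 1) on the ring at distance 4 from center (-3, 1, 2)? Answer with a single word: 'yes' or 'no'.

Answer: no

Derivation:
|px - cx| = |-7 - (-3)| = 4
|py - cy| = |6 - 1| = 5
|pz - cz| = |1 - 2| = 1
distance = (4+5+1)/2 = 10/2 = 5
radius = 4; distance != radius -> no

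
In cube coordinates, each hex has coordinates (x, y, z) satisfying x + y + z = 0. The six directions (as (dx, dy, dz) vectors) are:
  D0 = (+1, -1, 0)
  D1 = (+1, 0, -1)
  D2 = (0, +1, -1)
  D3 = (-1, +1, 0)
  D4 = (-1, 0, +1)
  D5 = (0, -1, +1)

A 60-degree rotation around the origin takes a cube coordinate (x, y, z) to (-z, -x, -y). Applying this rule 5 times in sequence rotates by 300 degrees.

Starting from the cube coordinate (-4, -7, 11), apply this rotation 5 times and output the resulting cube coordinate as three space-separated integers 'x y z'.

Answer: 7 -11 4

Derivation:
Start: (-4, -7, 11)
Step 1: (-4, -7, 11) -> (-(11), -(-4), -(-7)) = (-11, 4, 7)
Step 2: (-11, 4, 7) -> (-(7), -(-11), -(4)) = (-7, 11, -4)
Step 3: (-7, 11, -4) -> (-(-4), -(-7), -(11)) = (4, 7, -11)
Step 4: (4, 7, -11) -> (-(-11), -(4), -(7)) = (11, -4, -7)
Step 5: (11, -4, -7) -> (-(-7), -(11), -(-4)) = (7, -11, 4)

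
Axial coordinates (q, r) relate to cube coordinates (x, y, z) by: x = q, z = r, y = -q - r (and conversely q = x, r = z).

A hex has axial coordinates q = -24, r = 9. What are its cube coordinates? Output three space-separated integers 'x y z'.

Answer: -24 15 9

Derivation:
x = q = -24
z = r = 9
y = -x - z = -(-24) - (9) = 15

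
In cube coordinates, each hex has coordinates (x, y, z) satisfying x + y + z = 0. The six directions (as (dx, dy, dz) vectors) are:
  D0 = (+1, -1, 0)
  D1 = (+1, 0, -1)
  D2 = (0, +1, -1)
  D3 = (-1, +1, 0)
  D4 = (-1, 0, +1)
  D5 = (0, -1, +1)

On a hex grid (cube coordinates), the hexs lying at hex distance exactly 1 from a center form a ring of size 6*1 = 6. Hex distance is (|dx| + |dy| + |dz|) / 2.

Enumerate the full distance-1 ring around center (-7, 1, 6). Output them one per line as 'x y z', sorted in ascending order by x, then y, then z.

Walk ring at distance 1 from (-7, 1, 6):
Start at center + D4*1 = (-8, 1, 7)
  hex 0: (-8, 1, 7)
  hex 1: (-7, 0, 7)
  hex 2: (-6, 0, 6)
  hex 3: (-6, 1, 5)
  hex 4: (-7, 2, 5)
  hex 5: (-8, 2, 6)
Sorted: 6 hexes.

Answer: -8 1 7
-8 2 6
-7 0 7
-7 2 5
-6 0 6
-6 1 5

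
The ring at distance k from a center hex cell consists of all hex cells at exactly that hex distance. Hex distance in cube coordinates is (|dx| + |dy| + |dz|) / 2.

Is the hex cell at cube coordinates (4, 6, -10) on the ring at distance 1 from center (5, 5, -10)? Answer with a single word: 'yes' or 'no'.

|px - cx| = |4 - 5| = 1
|py - cy| = |6 - 5| = 1
|pz - cz| = |-10 - (-10)| = 0
distance = (1+1+0)/2 = 2/2 = 1
radius = 1; distance == radius -> yes

Answer: yes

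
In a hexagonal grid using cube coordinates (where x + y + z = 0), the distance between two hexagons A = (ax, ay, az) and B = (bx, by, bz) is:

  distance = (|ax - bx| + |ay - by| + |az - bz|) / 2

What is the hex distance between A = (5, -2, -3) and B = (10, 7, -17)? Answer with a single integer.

|ax - bx| = |5 - 10| = 5
|ay - by| = |-2 - 7| = 9
|az - bz| = |-3 - (-17)| = 14
distance = (5 + 9 + 14) / 2 = 28 / 2 = 14

Answer: 14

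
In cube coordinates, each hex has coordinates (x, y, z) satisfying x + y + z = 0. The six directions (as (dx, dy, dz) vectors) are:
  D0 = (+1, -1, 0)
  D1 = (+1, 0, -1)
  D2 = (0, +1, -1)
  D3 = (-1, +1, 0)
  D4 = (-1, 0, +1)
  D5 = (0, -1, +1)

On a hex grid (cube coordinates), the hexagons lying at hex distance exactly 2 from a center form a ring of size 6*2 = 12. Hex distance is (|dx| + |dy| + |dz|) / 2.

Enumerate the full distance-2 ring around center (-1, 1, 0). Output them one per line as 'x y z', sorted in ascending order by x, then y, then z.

Walk ring at distance 2 from (-1, 1, 0):
Start at center + D4*2 = (-3, 1, 2)
  hex 0: (-3, 1, 2)
  hex 1: (-2, 0, 2)
  hex 2: (-1, -1, 2)
  hex 3: (0, -1, 1)
  hex 4: (1, -1, 0)
  hex 5: (1, 0, -1)
  hex 6: (1, 1, -2)
  hex 7: (0, 2, -2)
  hex 8: (-1, 3, -2)
  hex 9: (-2, 3, -1)
  hex 10: (-3, 3, 0)
  hex 11: (-3, 2, 1)
Sorted: 12 hexes.

Answer: -3 1 2
-3 2 1
-3 3 0
-2 0 2
-2 3 -1
-1 -1 2
-1 3 -2
0 -1 1
0 2 -2
1 -1 0
1 0 -1
1 1 -2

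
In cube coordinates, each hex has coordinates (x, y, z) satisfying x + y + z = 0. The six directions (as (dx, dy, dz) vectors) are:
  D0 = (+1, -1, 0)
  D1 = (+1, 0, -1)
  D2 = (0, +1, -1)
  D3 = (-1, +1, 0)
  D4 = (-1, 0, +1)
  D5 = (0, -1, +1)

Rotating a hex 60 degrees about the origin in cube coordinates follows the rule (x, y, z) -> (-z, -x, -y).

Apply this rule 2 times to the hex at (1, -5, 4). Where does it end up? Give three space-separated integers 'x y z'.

Start: (1, -5, 4)
Step 1: (1, -5, 4) -> (-(4), -(1), -(-5)) = (-4, -1, 5)
Step 2: (-4, -1, 5) -> (-(5), -(-4), -(-1)) = (-5, 4, 1)

Answer: -5 4 1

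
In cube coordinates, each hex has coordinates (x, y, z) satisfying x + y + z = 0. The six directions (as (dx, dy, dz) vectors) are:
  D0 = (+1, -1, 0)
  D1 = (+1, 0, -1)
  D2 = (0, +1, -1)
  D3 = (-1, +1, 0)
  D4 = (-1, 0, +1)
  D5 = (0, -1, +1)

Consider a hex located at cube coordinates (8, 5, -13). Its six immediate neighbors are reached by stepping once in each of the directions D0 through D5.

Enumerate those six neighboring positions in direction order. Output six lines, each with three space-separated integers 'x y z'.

Center: (8, 5, -13). Add each direction:
  D0: (8, 5, -13) + (1, -1, 0) = (9, 4, -13)
  D1: (8, 5, -13) + (1, 0, -1) = (9, 5, -14)
  D2: (8, 5, -13) + (0, 1, -1) = (8, 6, -14)
  D3: (8, 5, -13) + (-1, 1, 0) = (7, 6, -13)
  D4: (8, 5, -13) + (-1, 0, 1) = (7, 5, -12)
  D5: (8, 5, -13) + (0, -1, 1) = (8, 4, -12)

Answer: 9 4 -13
9 5 -14
8 6 -14
7 6 -13
7 5 -12
8 4 -12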